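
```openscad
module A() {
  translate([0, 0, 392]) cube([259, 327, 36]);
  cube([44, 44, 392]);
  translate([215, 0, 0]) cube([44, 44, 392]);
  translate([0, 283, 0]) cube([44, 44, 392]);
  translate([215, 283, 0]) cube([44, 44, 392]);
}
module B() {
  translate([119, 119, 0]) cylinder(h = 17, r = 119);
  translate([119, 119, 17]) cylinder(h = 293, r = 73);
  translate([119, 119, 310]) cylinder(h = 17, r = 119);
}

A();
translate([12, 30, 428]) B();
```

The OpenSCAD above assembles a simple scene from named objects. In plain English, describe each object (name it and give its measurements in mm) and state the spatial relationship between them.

A is a simple wooden stool: a rectangular seat 259 mm (x) by 327 mm (y), 36 mm thick, top face at z = 428 mm, on four square legs, each 44×44 mm in cross-section. The legs rest on z = 0, each flush with a corner of the seat.

B is a spool: two coaxial disc flanges of radius 119 mm and thickness 17 mm, joined by a core cylinder of radius 73 mm and height 293 mm. The lower flange rests on z = 0 and the three cylinders share a vertical axis.

The spool is on top of the stool.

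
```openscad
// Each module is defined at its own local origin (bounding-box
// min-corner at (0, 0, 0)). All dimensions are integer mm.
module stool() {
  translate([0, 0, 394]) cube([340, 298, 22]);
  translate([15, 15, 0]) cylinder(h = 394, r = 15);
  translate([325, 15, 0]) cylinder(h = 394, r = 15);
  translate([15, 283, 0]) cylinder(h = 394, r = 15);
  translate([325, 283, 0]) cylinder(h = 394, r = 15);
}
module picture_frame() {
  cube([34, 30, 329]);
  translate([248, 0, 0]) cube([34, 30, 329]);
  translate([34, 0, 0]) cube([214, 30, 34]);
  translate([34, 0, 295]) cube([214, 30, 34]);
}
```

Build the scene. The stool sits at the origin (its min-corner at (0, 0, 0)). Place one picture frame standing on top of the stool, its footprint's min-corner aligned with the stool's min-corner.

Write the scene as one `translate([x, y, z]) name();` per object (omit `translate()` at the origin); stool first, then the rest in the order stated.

stool();
translate([0, 0, 416]) picture_frame();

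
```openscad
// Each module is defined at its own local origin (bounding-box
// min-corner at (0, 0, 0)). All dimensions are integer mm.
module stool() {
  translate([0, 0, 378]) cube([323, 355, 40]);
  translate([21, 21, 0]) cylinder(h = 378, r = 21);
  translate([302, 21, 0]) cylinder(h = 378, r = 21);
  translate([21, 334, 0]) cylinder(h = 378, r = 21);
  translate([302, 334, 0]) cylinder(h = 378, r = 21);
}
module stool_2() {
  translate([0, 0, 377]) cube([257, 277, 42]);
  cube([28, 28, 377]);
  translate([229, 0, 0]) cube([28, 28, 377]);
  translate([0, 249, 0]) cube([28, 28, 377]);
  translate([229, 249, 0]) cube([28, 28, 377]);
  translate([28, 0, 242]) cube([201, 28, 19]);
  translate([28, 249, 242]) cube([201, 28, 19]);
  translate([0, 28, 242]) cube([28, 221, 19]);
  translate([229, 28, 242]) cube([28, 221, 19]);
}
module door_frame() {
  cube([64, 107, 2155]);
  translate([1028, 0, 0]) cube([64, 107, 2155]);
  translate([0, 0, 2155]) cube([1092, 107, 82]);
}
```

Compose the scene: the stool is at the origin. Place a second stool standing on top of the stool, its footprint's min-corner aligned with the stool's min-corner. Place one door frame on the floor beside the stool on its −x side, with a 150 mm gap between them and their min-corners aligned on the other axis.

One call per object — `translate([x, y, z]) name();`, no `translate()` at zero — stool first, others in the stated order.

stool();
translate([0, 0, 418]) stool_2();
translate([-1242, 0, 0]) door_frame();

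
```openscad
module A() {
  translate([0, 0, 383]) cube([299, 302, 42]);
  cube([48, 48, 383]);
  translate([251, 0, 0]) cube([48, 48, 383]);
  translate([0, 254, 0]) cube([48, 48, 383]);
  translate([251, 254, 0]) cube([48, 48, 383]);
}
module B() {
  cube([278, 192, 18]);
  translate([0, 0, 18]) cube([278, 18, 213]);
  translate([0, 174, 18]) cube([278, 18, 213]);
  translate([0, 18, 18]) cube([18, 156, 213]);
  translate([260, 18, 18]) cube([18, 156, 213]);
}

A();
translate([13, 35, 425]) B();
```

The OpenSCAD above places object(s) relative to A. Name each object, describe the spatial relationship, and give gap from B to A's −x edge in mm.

The open box's min-x is at 13; the stool's min-x is 0; gap = 13 mm.

A is a stool. B is an open box. The open box is on top of the stool. The gap from the open box to the stool's −x edge is 13 mm.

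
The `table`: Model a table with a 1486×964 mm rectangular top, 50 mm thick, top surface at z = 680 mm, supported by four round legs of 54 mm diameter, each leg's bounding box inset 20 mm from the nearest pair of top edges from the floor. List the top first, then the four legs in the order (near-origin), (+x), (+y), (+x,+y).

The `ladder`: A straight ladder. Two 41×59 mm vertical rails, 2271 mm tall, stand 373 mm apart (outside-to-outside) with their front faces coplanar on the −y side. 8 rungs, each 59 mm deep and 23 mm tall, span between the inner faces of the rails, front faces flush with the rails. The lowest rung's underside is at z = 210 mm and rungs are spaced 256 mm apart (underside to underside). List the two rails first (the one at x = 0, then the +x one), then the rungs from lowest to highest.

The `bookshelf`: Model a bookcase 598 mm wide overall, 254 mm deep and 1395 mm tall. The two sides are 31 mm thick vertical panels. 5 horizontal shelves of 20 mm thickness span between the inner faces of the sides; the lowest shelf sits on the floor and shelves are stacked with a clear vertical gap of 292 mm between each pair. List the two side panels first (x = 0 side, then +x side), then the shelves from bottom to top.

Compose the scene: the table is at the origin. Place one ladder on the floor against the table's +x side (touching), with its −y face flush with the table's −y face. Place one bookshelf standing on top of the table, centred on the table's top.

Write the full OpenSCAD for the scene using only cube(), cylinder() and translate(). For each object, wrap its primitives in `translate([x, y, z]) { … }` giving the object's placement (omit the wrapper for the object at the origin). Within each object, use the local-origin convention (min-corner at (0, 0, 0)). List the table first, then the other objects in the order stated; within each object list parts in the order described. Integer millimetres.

translate([0, 0, 630]) cube([1486, 964, 50]);
translate([47, 47, 0]) cylinder(h = 630, r = 27);
translate([1439, 47, 0]) cylinder(h = 630, r = 27);
translate([47, 917, 0]) cylinder(h = 630, r = 27);
translate([1439, 917, 0]) cylinder(h = 630, r = 27);
translate([1486, 0, 0]) {
  cube([41, 59, 2271]);
  translate([332, 0, 0]) cube([41, 59, 2271]);
  translate([41, 0, 210]) cube([291, 59, 23]);
  translate([41, 0, 466]) cube([291, 59, 23]);
  translate([41, 0, 722]) cube([291, 59, 23]);
  translate([41, 0, 978]) cube([291, 59, 23]);
  translate([41, 0, 1234]) cube([291, 59, 23]);
  translate([41, 0, 1490]) cube([291, 59, 23]);
  translate([41, 0, 1746]) cube([291, 59, 23]);
  translate([41, 0, 2002]) cube([291, 59, 23]);
}
translate([444, 355, 680]) {
  cube([31, 254, 1395]);
  translate([567, 0, 0]) cube([31, 254, 1395]);
  translate([31, 0, 0]) cube([536, 254, 20]);
  translate([31, 0, 312]) cube([536, 254, 20]);
  translate([31, 0, 624]) cube([536, 254, 20]);
  translate([31, 0, 936]) cube([536, 254, 20]);
  translate([31, 0, 1248]) cube([536, 254, 20]);
}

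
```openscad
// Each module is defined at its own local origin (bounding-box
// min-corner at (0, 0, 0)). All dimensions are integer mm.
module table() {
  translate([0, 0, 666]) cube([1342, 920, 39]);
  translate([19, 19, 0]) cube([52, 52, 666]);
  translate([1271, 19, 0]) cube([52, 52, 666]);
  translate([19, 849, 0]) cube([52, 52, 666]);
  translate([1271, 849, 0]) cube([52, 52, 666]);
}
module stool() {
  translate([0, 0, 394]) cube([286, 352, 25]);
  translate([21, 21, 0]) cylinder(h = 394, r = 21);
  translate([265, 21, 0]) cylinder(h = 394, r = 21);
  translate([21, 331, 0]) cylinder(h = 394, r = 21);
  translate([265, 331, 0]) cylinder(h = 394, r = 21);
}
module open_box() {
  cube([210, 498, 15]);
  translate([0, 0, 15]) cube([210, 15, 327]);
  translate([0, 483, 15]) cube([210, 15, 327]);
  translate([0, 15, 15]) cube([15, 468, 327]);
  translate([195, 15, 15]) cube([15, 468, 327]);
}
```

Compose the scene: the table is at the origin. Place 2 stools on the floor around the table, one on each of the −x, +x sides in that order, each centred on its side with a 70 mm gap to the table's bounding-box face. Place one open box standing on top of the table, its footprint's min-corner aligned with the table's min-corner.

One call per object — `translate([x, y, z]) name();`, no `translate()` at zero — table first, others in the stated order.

table();
translate([-356, 284, 0]) stool();
translate([1412, 284, 0]) stool();
translate([0, 0, 705]) open_box();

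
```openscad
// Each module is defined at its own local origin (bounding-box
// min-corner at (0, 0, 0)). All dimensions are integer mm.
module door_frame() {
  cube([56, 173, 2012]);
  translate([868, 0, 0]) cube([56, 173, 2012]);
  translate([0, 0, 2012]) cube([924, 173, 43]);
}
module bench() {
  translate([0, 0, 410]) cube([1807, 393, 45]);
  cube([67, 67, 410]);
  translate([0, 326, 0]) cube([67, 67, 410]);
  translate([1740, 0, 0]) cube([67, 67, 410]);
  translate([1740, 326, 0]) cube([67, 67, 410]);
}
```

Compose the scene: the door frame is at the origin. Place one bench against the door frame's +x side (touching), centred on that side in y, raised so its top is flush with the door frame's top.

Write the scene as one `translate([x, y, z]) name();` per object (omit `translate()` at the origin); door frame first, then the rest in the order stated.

door_frame();
translate([924, -110, 1600]) bench();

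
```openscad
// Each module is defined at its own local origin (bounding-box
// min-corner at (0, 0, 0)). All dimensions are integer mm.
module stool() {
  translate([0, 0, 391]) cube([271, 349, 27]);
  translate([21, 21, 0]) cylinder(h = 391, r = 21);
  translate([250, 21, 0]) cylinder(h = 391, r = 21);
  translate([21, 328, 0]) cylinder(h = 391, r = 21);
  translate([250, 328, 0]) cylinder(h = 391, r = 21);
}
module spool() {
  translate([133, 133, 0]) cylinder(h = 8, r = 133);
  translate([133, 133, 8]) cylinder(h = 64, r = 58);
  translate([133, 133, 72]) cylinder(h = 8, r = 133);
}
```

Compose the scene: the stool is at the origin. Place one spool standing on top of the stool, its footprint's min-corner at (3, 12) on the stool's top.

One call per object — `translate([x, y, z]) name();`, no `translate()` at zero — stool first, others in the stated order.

stool();
translate([3, 12, 418]) spool();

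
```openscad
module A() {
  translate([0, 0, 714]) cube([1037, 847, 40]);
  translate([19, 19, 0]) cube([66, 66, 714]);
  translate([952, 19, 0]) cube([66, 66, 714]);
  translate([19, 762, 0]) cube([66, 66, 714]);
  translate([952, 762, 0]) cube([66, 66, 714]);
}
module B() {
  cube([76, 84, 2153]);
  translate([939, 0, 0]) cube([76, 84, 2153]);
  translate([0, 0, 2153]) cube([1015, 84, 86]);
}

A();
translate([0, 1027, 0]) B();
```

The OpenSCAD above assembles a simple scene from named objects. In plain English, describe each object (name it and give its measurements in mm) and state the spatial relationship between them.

A is a rectangular dining table. The top is 1037×847×40 mm with its upper surface at z = 754 mm. It stands on four 66×66 mm square legs, each inset 19 mm from the nearest pair of top edges, running from the floor to the underside of the top.

B is a door frame. The clear opening is 863 mm wide and 2153 mm high. Two 76 mm wide jambs, 84 mm deep, stand either side of the opening from the floor to the top of the opening. A 86 mm thick head sits across the top of both jambs, spanning the full outside width of the frame.

The door frame is on the floor beside the table on its +y side.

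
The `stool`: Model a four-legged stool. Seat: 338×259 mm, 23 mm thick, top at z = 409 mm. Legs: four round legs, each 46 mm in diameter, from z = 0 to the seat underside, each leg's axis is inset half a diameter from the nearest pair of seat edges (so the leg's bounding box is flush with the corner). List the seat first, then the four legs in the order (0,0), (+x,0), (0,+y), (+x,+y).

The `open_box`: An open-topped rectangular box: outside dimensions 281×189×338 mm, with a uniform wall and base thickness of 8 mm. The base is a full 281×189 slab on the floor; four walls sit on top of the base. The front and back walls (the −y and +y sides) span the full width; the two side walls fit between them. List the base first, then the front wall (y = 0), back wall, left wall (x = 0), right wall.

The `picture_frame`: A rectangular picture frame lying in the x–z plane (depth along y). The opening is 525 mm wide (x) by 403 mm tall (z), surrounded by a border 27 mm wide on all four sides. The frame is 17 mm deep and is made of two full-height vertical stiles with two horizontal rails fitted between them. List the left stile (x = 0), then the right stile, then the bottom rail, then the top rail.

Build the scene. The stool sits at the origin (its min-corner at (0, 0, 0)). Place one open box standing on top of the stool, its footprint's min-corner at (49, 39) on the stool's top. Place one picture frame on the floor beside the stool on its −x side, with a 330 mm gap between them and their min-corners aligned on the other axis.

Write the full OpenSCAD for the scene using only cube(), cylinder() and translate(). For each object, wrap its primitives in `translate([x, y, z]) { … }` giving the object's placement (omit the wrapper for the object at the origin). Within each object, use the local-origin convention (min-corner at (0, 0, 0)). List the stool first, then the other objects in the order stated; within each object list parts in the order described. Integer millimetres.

translate([0, 0, 386]) cube([338, 259, 23]);
translate([23, 23, 0]) cylinder(h = 386, r = 23);
translate([315, 23, 0]) cylinder(h = 386, r = 23);
translate([23, 236, 0]) cylinder(h = 386, r = 23);
translate([315, 236, 0]) cylinder(h = 386, r = 23);
translate([49, 39, 409]) {
  cube([281, 189, 8]);
  translate([0, 0, 8]) cube([281, 8, 330]);
  translate([0, 181, 8]) cube([281, 8, 330]);
  translate([0, 8, 8]) cube([8, 173, 330]);
  translate([273, 8, 8]) cube([8, 173, 330]);
}
translate([-909, 0, 0]) {
  cube([27, 17, 457]);
  translate([552, 0, 0]) cube([27, 17, 457]);
  translate([27, 0, 0]) cube([525, 17, 27]);
  translate([27, 0, 430]) cube([525, 17, 27]);
}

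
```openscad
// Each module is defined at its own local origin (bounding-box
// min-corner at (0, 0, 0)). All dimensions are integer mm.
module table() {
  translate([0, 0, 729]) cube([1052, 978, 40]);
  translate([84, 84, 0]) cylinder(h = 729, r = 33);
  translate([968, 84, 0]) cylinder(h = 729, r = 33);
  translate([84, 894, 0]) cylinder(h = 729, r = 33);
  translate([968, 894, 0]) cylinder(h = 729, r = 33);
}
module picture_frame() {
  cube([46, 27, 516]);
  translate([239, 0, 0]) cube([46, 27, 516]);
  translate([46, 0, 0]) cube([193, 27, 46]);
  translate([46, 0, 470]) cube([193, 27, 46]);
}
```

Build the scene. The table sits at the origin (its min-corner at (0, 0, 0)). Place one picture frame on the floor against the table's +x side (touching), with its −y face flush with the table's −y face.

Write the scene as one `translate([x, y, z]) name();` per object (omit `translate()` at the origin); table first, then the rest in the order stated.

table();
translate([1052, 0, 0]) picture_frame();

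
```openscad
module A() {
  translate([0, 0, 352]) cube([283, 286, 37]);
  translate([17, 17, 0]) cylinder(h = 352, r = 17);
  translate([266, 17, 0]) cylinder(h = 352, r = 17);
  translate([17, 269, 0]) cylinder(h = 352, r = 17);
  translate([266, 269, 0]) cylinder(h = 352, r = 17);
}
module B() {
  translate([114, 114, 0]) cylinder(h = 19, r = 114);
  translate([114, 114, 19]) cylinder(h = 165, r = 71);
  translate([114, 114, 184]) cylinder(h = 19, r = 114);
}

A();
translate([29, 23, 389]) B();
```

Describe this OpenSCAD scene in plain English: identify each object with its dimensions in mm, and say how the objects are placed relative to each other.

A is a four-legged stool. The seat is 283×286 mm, 37 mm thick, top at z = 389 mm. It stands on four round legs, each 34 mm in diameter, from z = 0 to the seat underside, each leg's axis is inset half a diameter from the nearest pair of seat edges (so the leg's bounding box is flush with the corner).

B is a spool: two coaxial disc flanges of radius 114 mm and thickness 19 mm, joined by a core cylinder of radius 71 mm and height 165 mm. The lower flange rests on z = 0 and the three cylinders share a vertical axis.

The spool is on top of the stool.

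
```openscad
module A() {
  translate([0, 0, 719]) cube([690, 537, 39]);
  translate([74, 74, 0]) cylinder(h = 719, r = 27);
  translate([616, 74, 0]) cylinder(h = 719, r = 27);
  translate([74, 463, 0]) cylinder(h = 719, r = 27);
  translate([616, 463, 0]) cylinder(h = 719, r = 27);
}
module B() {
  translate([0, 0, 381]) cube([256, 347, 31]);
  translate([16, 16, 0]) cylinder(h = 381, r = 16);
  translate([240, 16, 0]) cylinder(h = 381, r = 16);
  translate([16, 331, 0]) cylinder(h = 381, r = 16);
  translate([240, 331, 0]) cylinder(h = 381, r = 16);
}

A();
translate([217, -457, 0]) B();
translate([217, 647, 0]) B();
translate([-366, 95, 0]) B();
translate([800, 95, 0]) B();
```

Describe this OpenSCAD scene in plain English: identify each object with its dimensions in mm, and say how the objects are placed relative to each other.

A is a table with a 690×537 mm rectangular top, 39 mm thick, top surface at z = 758 mm, supported by four round legs of 54 mm diameter, each leg's bounding box inset 47 mm from the nearest pair of top edges, running from the floor.

B is a simple wooden stool: a rectangular seat 256 mm (x) by 347 mm (y), 31 mm thick, top face at z = 412 mm, on four round legs, each 32 mm in diameter. The legs rest on z = 0, each leg's axis is inset half a diameter from the nearest pair of seat edges (so the leg's bounding box is flush with the corner).

Four stools sit around the table at the −y, +y, −x, +x sides.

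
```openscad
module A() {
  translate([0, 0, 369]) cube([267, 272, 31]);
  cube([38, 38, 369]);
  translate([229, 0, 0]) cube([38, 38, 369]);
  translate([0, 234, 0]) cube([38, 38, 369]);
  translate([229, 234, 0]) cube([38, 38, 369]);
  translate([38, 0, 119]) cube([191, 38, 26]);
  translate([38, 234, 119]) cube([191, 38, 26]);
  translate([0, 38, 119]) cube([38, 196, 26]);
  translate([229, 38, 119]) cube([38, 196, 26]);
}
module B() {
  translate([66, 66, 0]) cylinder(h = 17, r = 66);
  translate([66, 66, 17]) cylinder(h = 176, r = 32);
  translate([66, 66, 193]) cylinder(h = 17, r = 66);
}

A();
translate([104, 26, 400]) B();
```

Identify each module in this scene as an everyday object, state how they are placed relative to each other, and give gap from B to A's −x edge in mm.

The spool's min-x is at 104; the stool's min-x is 0; gap = 104 mm.

A is a stool. B is a spool. The spool is on top of the stool. The gap from the spool to the stool's −x edge is 104 mm.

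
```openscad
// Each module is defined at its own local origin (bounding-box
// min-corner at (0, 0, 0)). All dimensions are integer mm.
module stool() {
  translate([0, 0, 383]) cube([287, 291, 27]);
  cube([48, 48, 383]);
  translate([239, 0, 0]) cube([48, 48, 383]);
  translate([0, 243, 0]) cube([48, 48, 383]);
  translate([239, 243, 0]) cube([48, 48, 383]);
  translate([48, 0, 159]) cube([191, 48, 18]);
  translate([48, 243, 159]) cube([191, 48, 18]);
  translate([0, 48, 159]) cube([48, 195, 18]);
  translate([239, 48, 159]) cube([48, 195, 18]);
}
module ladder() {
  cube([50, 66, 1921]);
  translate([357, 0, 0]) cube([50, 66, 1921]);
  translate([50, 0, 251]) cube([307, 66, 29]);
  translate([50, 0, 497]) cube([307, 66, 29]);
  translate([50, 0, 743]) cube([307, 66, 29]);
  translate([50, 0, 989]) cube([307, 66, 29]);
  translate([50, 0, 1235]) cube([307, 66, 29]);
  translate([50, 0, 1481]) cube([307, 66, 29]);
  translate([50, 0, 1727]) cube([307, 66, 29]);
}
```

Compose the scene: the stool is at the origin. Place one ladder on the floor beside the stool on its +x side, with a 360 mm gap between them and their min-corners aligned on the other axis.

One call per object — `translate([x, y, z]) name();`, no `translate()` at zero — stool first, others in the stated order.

stool();
translate([647, 0, 0]) ladder();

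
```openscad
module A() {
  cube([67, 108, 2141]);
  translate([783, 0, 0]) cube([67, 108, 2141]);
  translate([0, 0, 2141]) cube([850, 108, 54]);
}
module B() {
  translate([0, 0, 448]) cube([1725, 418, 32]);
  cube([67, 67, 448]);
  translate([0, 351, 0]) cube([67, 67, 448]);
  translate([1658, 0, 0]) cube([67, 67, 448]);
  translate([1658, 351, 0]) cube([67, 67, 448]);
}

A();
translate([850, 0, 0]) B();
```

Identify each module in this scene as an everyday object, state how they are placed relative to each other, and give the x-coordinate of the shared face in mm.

A is a door frame. B is a bench. The bench is against the door frame's +x side, with their −y faces flush. The x-coordinate of the shared face is 850 mm.

The door frame's +x face and the bench's −x face are both at x = 850 mm.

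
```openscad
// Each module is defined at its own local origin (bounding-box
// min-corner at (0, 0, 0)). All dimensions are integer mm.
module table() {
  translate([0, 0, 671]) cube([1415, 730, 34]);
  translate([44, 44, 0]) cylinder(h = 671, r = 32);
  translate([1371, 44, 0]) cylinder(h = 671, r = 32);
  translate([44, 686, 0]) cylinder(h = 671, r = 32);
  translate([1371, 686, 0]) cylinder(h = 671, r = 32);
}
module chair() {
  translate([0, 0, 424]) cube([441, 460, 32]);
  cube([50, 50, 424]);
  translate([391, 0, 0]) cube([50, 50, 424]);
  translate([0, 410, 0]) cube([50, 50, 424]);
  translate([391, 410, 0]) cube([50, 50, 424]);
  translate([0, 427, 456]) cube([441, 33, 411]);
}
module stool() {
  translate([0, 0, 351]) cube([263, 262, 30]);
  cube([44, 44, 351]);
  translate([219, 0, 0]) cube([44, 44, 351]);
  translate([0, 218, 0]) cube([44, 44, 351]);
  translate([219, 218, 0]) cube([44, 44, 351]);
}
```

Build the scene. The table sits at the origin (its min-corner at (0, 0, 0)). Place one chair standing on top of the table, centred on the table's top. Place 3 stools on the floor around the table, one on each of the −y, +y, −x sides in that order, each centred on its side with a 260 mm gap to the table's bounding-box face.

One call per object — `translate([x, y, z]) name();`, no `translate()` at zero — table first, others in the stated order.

table();
translate([487, 135, 705]) chair();
translate([576, -522, 0]) stool();
translate([576, 990, 0]) stool();
translate([-523, 234, 0]) stool();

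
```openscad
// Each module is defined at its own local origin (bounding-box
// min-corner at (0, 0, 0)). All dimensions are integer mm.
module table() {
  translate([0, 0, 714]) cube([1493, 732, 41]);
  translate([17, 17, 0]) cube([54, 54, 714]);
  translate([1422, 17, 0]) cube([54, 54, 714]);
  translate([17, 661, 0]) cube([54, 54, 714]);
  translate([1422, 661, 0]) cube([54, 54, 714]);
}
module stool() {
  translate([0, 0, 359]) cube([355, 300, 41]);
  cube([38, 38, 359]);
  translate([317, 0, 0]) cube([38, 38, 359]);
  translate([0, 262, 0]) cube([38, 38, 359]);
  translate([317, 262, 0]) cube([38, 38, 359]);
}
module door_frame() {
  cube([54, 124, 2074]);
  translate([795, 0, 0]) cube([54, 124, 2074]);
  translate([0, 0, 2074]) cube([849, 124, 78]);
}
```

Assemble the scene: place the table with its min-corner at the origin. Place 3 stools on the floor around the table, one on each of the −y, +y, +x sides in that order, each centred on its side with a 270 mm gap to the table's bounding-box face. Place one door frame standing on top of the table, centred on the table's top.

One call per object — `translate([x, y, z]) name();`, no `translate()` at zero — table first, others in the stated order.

table();
translate([569, -570, 0]) stool();
translate([569, 1002, 0]) stool();
translate([1763, 216, 0]) stool();
translate([322, 304, 755]) door_frame();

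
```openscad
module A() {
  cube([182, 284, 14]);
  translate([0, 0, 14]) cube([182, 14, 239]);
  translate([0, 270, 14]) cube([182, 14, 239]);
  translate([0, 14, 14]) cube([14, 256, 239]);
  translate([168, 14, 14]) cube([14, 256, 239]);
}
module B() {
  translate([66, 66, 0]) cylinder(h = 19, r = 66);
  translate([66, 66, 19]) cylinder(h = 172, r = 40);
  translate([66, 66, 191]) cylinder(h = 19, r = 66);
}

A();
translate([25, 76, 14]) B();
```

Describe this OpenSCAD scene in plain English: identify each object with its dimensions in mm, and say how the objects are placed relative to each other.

A is an open-topped rectangular box: outside dimensions 182×284×253 mm, with a uniform wall and base thickness of 14 mm. The base is a full 182×284 slab on the floor; four walls sit on top of the base. The front and back walls (the −y and +y sides) span the full width; the two side walls fit between them.

B is a spool: two coaxial disc flanges of radius 66 mm and thickness 19 mm, joined by a core cylinder of radius 40 mm and height 172 mm. The lower flange rests on z = 0 and the three cylinders share a vertical axis.

The spool sits inside the open box, centred.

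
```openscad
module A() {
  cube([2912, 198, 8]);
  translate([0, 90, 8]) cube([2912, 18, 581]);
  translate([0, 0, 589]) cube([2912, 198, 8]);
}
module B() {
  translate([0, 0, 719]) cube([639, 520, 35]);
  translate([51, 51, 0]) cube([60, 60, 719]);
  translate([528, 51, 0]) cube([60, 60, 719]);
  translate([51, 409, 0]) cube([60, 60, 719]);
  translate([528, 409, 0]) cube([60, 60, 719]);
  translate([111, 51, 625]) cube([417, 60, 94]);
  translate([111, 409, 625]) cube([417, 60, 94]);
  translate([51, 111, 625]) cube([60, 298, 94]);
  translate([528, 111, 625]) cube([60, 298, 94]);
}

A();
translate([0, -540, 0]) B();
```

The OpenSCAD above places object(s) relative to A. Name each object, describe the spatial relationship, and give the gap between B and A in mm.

A is an I-beam. B is a table. The table is on the floor beside the I-beam on its −y side. The gap between the table and the I-beam is 20 mm.

The table's nearest face is 20 mm from the I-beam's −y face.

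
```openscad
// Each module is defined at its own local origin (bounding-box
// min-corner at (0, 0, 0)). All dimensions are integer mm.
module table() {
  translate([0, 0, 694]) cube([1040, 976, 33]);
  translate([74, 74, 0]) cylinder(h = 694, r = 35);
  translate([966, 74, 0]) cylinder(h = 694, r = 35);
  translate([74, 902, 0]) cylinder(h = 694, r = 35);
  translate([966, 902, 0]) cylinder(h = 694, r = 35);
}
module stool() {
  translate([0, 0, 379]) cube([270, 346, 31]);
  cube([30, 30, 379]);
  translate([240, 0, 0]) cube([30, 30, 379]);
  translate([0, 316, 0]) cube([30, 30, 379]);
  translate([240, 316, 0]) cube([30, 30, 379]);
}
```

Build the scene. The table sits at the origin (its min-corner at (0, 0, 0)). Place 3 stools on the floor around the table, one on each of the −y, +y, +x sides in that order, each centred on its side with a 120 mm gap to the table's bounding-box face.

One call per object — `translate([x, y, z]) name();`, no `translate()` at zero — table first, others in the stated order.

table();
translate([385, -466, 0]) stool();
translate([385, 1096, 0]) stool();
translate([1160, 315, 0]) stool();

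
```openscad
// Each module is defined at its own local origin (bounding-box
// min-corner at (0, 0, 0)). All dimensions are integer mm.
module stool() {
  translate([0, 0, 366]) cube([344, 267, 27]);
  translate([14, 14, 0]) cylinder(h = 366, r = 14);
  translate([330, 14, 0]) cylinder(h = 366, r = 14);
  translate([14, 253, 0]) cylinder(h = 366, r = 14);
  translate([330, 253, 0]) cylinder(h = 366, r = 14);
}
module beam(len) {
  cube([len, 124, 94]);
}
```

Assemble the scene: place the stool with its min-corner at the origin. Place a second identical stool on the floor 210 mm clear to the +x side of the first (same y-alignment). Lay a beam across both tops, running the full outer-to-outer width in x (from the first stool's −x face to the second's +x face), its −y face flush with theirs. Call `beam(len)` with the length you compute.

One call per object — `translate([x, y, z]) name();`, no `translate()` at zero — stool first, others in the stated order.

stool();
translate([554, 0, 0]) stool();
translate([0, 0, 393]) beam(898);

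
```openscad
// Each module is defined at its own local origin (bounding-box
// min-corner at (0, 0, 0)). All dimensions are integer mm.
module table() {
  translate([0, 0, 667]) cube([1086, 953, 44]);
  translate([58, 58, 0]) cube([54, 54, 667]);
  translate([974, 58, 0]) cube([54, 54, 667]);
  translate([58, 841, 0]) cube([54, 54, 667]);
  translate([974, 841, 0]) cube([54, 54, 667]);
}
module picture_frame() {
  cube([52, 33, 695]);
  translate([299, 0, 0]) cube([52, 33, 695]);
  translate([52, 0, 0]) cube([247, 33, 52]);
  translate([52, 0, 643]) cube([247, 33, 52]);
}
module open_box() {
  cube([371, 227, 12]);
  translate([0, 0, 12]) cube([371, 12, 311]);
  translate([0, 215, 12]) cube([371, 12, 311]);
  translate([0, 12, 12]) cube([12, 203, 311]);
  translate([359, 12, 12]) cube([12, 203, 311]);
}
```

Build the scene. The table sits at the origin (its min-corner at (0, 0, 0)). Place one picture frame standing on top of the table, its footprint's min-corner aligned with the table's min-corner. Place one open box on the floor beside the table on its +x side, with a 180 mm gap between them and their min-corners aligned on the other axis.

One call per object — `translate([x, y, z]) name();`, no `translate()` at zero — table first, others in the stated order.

table();
translate([0, 0, 711]) picture_frame();
translate([1266, 0, 0]) open_box();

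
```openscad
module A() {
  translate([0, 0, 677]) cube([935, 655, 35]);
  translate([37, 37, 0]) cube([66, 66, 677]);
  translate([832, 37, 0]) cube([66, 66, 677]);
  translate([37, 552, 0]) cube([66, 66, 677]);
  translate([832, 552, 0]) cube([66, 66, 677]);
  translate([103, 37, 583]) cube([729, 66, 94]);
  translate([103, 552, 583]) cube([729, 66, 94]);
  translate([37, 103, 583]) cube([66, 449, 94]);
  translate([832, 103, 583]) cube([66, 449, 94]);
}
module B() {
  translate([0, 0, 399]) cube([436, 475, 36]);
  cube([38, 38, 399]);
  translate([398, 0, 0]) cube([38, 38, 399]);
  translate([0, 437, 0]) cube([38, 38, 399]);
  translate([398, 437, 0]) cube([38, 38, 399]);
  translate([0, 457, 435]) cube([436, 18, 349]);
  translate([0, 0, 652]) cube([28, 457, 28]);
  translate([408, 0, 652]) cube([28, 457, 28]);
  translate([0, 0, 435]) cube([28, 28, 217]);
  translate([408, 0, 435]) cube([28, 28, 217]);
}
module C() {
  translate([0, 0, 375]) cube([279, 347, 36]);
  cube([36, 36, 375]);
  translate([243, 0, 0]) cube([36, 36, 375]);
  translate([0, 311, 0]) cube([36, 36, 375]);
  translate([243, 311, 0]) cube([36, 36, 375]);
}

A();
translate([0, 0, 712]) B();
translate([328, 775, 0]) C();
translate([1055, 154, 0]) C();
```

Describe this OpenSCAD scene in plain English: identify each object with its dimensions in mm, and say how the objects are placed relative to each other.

A is a rectangular dining table. The top is 935×655×35 mm with its upper surface at z = 712 mm. It stands on four 66×66 mm square legs, each inset 37 mm from the nearest pair of top edges, running from the floor to the underside of the top. Four apron rails, 66 mm thick and 94 mm tall, run between adjacent legs with their top edges flush with the underside of the top and their outer faces flush with the legs' outer faces.

B is a chair: 436×475 mm seat, 36 mm thick, top at z = 435 mm, on four 38 mm square corner legs flush with the seat edges. A 18 mm thick backrest slab spans the full seat width, extending 349 mm above the seat top, its back face flush with the seat's +y edge. Two armrests of 28×28 mm section run along each side from the seat's front edge to the front of the backrest, top faces 245 mm above the seat top and outer faces flush with the seat's x-edges; a 28×28 mm post under the front of each armrest stands on the seat at the front corner.

C is a four-legged stool. The seat is 279×347 mm, 36 mm thick, top at z = 411 mm. It stands on four square legs, each 36×36 mm in cross-section, from z = 0 to the seat underside, each flush with a corner of the seat.

The chair is on top of the table. Two stools sit around the table at the +y, +x sides.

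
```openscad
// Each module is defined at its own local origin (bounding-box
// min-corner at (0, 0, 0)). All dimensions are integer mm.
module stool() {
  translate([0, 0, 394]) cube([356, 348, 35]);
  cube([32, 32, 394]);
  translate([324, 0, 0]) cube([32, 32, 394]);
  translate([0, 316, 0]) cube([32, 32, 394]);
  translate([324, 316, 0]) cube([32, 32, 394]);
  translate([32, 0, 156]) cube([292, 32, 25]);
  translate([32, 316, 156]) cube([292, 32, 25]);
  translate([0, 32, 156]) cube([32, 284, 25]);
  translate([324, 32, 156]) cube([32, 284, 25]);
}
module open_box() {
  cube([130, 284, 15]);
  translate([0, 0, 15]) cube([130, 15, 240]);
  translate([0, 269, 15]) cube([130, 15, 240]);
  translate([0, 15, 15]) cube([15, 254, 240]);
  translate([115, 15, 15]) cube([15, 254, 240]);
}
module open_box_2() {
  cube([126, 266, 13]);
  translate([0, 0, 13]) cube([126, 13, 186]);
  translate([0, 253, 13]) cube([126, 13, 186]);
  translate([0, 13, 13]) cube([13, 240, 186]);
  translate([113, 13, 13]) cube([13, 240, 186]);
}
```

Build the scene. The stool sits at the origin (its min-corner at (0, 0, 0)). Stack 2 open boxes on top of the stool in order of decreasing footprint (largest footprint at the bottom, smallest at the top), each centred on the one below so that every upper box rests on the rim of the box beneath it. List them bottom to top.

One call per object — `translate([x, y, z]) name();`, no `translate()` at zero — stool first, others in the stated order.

stool();
translate([113, 32, 429]) open_box();
translate([115, 41, 684]) open_box_2();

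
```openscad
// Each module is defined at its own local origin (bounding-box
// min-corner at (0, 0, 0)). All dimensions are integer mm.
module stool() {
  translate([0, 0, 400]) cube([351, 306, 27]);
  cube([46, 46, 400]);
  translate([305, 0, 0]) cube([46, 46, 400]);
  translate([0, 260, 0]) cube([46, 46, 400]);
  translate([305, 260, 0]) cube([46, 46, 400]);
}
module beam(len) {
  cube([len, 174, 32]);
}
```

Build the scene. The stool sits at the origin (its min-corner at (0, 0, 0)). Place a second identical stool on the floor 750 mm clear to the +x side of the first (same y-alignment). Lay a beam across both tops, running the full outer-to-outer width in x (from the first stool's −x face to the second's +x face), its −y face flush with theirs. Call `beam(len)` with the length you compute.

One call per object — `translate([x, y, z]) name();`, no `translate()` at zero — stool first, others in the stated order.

stool();
translate([1101, 0, 0]) stool();
translate([0, 0, 427]) beam(1452);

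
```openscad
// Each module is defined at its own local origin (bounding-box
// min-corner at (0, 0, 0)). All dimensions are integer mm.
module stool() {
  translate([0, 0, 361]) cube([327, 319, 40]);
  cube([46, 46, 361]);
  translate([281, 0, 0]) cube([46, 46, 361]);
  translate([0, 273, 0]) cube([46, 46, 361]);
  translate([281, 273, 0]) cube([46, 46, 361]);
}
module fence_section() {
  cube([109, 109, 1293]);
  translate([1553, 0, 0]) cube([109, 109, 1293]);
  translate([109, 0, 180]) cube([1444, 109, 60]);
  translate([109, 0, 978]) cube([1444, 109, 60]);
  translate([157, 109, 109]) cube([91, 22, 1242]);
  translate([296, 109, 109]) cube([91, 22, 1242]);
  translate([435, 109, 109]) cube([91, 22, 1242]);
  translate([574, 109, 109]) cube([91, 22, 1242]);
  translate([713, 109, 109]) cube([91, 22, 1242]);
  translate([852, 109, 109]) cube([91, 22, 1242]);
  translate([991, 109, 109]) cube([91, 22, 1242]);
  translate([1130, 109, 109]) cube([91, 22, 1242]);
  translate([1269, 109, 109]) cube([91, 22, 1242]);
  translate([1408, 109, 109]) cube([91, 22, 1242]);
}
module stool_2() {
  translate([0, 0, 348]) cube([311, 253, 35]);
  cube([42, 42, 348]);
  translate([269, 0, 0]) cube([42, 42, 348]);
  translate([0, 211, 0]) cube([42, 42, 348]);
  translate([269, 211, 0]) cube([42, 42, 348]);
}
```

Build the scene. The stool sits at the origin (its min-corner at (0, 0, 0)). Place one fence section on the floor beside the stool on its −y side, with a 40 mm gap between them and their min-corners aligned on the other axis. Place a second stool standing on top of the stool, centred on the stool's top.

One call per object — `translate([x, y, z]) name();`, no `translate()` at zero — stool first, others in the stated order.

stool();
translate([0, -171, 0]) fence_section();
translate([8, 33, 401]) stool_2();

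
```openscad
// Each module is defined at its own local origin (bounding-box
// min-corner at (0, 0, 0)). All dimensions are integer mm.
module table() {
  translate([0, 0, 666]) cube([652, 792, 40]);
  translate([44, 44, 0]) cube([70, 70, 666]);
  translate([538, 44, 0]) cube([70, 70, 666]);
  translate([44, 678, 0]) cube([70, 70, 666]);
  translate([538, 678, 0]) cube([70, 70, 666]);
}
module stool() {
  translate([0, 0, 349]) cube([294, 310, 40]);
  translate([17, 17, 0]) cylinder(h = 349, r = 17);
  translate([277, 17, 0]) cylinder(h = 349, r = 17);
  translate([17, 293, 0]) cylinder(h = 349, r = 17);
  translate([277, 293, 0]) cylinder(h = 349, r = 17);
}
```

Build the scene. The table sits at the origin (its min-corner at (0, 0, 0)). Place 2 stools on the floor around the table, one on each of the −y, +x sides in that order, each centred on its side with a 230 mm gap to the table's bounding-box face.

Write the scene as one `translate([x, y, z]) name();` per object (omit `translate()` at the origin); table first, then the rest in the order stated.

table();
translate([179, -540, 0]) stool();
translate([882, 241, 0]) stool();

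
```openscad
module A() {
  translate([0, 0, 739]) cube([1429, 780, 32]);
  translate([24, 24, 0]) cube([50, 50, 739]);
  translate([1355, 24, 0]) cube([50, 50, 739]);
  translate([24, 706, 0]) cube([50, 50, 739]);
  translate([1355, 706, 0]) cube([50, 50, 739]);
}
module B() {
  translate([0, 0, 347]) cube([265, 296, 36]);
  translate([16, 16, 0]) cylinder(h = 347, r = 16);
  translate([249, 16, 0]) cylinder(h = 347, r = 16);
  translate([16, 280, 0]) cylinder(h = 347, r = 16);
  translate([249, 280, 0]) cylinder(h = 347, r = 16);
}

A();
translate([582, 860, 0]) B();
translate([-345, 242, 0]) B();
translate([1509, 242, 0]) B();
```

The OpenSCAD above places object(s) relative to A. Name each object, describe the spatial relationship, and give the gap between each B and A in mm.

A is a table. B is a stool. Three stools sit around the table at the +y, −x, +x sides. The gap between each stool and the table is 80 mm.

Each stool's nearest face is 80 mm from the table's bounding box.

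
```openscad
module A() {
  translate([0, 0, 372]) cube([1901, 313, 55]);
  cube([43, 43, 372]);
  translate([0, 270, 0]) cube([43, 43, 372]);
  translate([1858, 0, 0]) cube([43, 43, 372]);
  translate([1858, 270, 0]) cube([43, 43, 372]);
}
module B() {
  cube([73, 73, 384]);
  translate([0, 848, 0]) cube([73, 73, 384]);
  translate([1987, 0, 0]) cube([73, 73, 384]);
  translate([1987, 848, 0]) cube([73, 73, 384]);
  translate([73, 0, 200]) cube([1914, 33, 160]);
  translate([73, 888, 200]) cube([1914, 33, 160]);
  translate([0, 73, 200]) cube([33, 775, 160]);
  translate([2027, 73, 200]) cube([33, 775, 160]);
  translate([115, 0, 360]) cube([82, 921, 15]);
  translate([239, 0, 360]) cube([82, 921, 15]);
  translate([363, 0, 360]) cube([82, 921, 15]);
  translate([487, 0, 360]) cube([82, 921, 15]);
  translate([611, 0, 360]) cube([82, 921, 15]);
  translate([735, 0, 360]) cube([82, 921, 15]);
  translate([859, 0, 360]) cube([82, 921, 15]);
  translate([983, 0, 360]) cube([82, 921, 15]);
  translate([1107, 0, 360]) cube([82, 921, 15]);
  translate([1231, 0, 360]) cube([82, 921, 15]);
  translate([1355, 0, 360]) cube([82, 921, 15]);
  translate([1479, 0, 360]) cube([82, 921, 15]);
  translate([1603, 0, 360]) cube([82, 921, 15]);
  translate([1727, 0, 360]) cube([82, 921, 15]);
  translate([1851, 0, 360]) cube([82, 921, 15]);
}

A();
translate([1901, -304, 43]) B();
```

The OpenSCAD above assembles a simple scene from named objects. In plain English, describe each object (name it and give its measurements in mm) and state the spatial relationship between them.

A is a bench: a 1901×313 mm seat slab, 55 mm thick, top at z = 427 mm, on four 43×43 mm square legs flush with the seat corners and standing on z = 0.

B is a bed frame 2060 mm long (x) by 921 mm wide (y). Four 73×73 mm corner posts, 384 mm tall, at the corners of the footprint. Four rails of 33 mm thickness and 160 mm height run between adjacent posts with their undersides at z = 200 mm, their outer faces flush with the outside of the frame (the two x-running rails run between the posts' inner faces; the two y-running rails run between the posts' inner faces). 15 slats, each 82 mm wide (x) and 15 mm thick, lie across the top of the two x-running rails, running the full 921 mm width of the frame in y; the slats are evenly spaced along x between the inner faces of the end posts with equal gaps (rounded down to the nearest mm) at the −x end and between each pair — any rounding remainder accumulates at the +x end.

The bed frame is beside the bench with their tops flush at z = 427.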